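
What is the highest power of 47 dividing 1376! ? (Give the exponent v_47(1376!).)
v_47(1376!) = 29

Legendre's formula: v_p(n!) = Σ_{k ≥ 1} ⌊n / p^k⌋. For p = 47, n = 1376, the terms are:
  ⌊1376/47^1⌋ = ⌊1376/47⌋ = 29
(the next term ⌊1376/47^2⌋ = 0, terminating the sum). Summing: v_47(1376!) = 29 = 29.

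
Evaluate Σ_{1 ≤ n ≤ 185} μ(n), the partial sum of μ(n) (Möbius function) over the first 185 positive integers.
Σ_{n ≤ 185} μ(n) = -3

Compute μ(n) for each 1 ≤ n ≤ 185: μ(1) = 1, μ(2) = -1, μ(3) = -1, μ(4) = 0, μ(5) = -1, μ(6) = 1, μ(7) = -1, μ(8) = 0, μ(9) = 0, μ(10) = 1, μ(11) = -1, μ(12) = 0, μ(13) = -1, μ(14) = 1, μ(15) = 1, μ(16) = 0, μ(17) = -1, μ(18) = 0, μ(19) = -1, μ(20) = 0, μ(21) = 1, μ(22) = 1, μ(23) = -1, μ(24) = 0, μ(25) = 0, μ(26) = 1, μ(27) = 0, μ(28) = 0, μ(29) = -1, μ(30) = -1, μ(31) = -1, μ(32) = 0, μ(33) = 1, μ(34) = 1, μ(35) = 1, μ(36) = 0, μ(37) = -1, μ(38) = 1, μ(39) = 1, μ(40) = 0, μ(41) = -1, μ(42) = -1, μ(43) = -1, μ(44) = 0, μ(45) = 0, μ(46) = 1, μ(47) = -1, μ(48) = 0, μ(49) = 0, μ(50) = 0, μ(51) = 1, μ(52) = 0, μ(53) = -1, μ(54) = 0, μ(55) = 1, μ(56) = 0, μ(57) = 1, μ(58) = 1, μ(59) = -1, μ(60) = 0, μ(61) = -1, μ(62) = 1, μ(63) = 0, μ(64) = 0, μ(65) = 1, μ(66) = -1, μ(67) = -1, μ(68) = 0, μ(69) = 1, μ(70) = -1, μ(71) = -1, μ(72) = 0, μ(73) = -1, μ(74) = 1, μ(75) = 0, μ(76) = 0, μ(77) = 1, μ(78) = -1, μ(79) = -1, μ(80) = 0, μ(81) = 0, μ(82) = 1, μ(83) = -1, μ(84) = 0, μ(85) = 1, μ(86) = 1, μ(87) = 1, μ(88) = 0, μ(89) = -1, μ(90) = 0, μ(91) = 1, μ(92) = 0, μ(93) = 1, μ(94) = 1, μ(95) = 1, μ(96) = 0, μ(97) = -1, μ(98) = 0, μ(99) = 0, μ(100) = 0, μ(101) = -1, μ(102) = -1, μ(103) = -1, μ(104) = 0, μ(105) = -1, μ(106) = 1, μ(107) = -1, μ(108) = 0, μ(109) = -1, μ(110) = -1, μ(111) = 1, μ(112) = 0, μ(113) = -1, μ(114) = -1, μ(115) = 1, μ(116) = 0, μ(117) = 0, μ(118) = 1, μ(119) = 1, μ(120) = 0, μ(121) = 0, μ(122) = 1, μ(123) = 1, μ(124) = 0, μ(125) = 0, μ(126) = 0, μ(127) = -1, μ(128) = 0, μ(129) = 1, μ(130) = -1, μ(131) = -1, μ(132) = 0, μ(133) = 1, μ(134) = 1, μ(135) = 0, μ(136) = 0, μ(137) = -1, μ(138) = -1, μ(139) = -1, μ(140) = 0, μ(141) = 1, μ(142) = 1, μ(143) = 1, μ(144) = 0, μ(145) = 1, μ(146) = 1, μ(147) = 0, μ(148) = 0, μ(149) = -1, μ(150) = 0, μ(151) = -1, μ(152) = 0, μ(153) = 0, μ(154) = -1, μ(155) = 1, μ(156) = 0, μ(157) = -1, μ(158) = 1, μ(159) = 1, μ(160) = 0, μ(161) = 1, μ(162) = 0, μ(163) = -1, μ(164) = 0, μ(165) = -1, μ(166) = 1, μ(167) = -1, μ(168) = 0, μ(169) = 0, μ(170) = -1, μ(171) = 0, μ(172) = 0, μ(173) = -1, μ(174) = -1, μ(175) = 0, μ(176) = 0, μ(177) = 1, μ(178) = 1, μ(179) = -1, μ(180) = 0, μ(181) = -1, μ(182) = -1, μ(183) = 1, μ(184) = 0, μ(185) = 1. Summing all 185 values: -3. (Mertens function M(x) = Σ_{n ≤ x} μ(n); on average M(x) should be small (PNT ⟺ M(x) = o(x)).)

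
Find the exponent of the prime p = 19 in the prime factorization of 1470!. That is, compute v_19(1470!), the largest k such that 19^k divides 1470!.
v_19(1470!) = 81

Legendre's formula: v_p(n!) = Σ_{k ≥ 1} ⌊n / p^k⌋. For p = 19, n = 1470, the terms are:
  ⌊1470/19^1⌋ = ⌊1470/19⌋ = 77
  ⌊1470/19^2⌋ = ⌊1470/361⌋ = 4
(the next term ⌊1470/19^3⌋ = 0, terminating the sum). Summing: v_19(1470!) = 77 + 4 = 81.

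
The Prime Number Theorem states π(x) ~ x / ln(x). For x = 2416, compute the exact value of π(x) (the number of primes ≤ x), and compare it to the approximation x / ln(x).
π(2416) = 358;  x/ln(x) ≈ 310.15;  relative error ≈ 13.37%.

Directly count primes up to 2416: π(2416) = 358. The PNT approximation gives 2416/ln(2416) ≈ 2416/7.78987 ≈ 310.15. Relative error (π(x) − x/ln(x)) / π(x) ≈ 13.37%; the approximation is known to undercount slightly (Li(x) is a better estimate).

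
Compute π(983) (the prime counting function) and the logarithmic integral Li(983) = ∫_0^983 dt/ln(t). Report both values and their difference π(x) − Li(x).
π(983) = 166;  Li(983) ≈ 175.15;  π(x) − Li(x) ≈ -9.15.

Direct count of primes ≤ 983 gives π(983) = 166. Numerical evaluation of the logarithmic integral gives Li(983) ≈ 175.15. The difference π(x) − Li(x) ≈ -9.15 is typically negative for small/moderate x (Li(x) overestimates), though Littlewood's theorem shows this sign changes infinitely often.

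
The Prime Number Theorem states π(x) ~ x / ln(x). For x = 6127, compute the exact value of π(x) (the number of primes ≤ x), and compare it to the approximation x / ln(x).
π(6127) = 798;  x/ln(x) ≈ 702.60;  relative error ≈ 11.95%.

Directly count primes up to 6127: π(6127) = 798. The PNT approximation gives 6127/ln(6127) ≈ 6127/8.72046 ≈ 702.60. Relative error (π(x) − x/ln(x)) / π(x) ≈ 11.95%; the approximation is known to undercount slightly (Li(x) is a better estimate).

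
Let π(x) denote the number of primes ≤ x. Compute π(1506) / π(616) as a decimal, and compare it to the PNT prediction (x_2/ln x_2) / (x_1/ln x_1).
π(1506)/π(616) = 239/112 ≈ 2.1339;  PNT prediction ≈ 2.1461.

π(616) = 112 and π(1506) = 239, so π(1506)/π(616) ≈ 2.1339. The PNT-predicted ratio is (1506/ln(1506)) / (616/ln(616)) ≈ 2.1461. The two agree to within a few percent, as expected.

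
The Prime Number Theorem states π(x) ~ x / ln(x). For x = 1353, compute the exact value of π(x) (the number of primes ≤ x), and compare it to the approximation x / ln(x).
π(1353) = 217;  x/ln(x) ≈ 187.65;  relative error ≈ 13.52%.

Directly count primes up to 1353: π(1353) = 217. The PNT approximation gives 1353/ln(1353) ≈ 1353/7.21008 ≈ 187.65. Relative error (π(x) − x/ln(x)) / π(x) ≈ 13.52%; the approximation is known to undercount slightly (Li(x) is a better estimate).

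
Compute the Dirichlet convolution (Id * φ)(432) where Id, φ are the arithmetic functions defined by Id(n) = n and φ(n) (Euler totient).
(Id * φ)(432) = 3888

Divisors of 432: [1, 2, 3, 4, 6, 8, 9, 12, 16, 18, 24, 27, 36, 48, 54, 72, 108, 144, 216, 432]. For each d | 432:
  d = 1: Id(1) · φ(432/1) = 1 · 144 = 144
  d = 2: Id(2) · φ(432/2) = 2 · 72 = 144
  d = 3: Id(3) · φ(432/3) = 3 · 48 = 144
  d = 4: Id(4) · φ(432/4) = 4 · 36 = 144
  d = 6: Id(6) · φ(432/6) = 6 · 24 = 144
  d = 8: Id(8) · φ(432/8) = 8 · 18 = 144
  d = 9: Id(9) · φ(432/9) = 9 · 16 = 144
  d = 12: Id(12) · φ(432/12) = 12 · 12 = 144
  d = 16: Id(16) · φ(432/16) = 16 · 18 = 288
  d = 18: Id(18) · φ(432/18) = 18 · 8 = 144
  d = 24: Id(24) · φ(432/24) = 24 · 6 = 144
  d = 27: Id(27) · φ(432/27) = 27 · 8 = 216
  d = 36: Id(36) · φ(432/36) = 36 · 4 = 144
  d = 48: Id(48) · φ(432/48) = 48 · 6 = 288
  d = 54: Id(54) · φ(432/54) = 54 · 4 = 216
  d = 72: Id(72) · φ(432/72) = 72 · 2 = 144
  d = 108: Id(108) · φ(432/108) = 108 · 2 = 216
  d = 144: Id(144) · φ(432/144) = 144 · 2 = 288
  d = 216: Id(216) · φ(432/216) = 216 · 1 = 216
  d = 432: Id(432) · φ(432/432) = 432 · 1 = 432
Summing: (Id * φ)(432) = 144 + 144 + 144 + 144 + 144 + 144 + 144 + 144 + 288 + 144 + 144 + 216 + 144 + 288 + 216 + 144 + 216 + 288 + 216 + 432 = 3888.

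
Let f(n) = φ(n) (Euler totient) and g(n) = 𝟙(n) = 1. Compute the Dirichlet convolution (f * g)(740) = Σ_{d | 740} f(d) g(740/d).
(φ * 𝟙)(740) = 740

Divisors of 740: [1, 2, 4, 5, 10, 20, 37, 74, 148, 185, 370, 740]. For each d | 740:
  d = 1: φ(1) · 𝟙(740/1) = 1 · 1 = 1
  d = 2: φ(2) · 𝟙(740/2) = 1 · 1 = 1
  d = 4: φ(4) · 𝟙(740/4) = 2 · 1 = 2
  d = 5: φ(5) · 𝟙(740/5) = 4 · 1 = 4
  d = 10: φ(10) · 𝟙(740/10) = 4 · 1 = 4
  d = 20: φ(20) · 𝟙(740/20) = 8 · 1 = 8
  d = 37: φ(37) · 𝟙(740/37) = 36 · 1 = 36
  d = 74: φ(74) · 𝟙(740/74) = 36 · 1 = 36
  d = 148: φ(148) · 𝟙(740/148) = 72 · 1 = 72
  d = 185: φ(185) · 𝟙(740/185) = 144 · 1 = 144
  d = 370: φ(370) · 𝟙(740/370) = 144 · 1 = 144
  d = 740: φ(740) · 𝟙(740/740) = 288 · 1 = 288
Summing: (φ * 𝟙)(740) = 1 + 1 + 2 + 4 + 4 + 8 + 36 + 36 + 72 + 144 + 144 + 288 = 740.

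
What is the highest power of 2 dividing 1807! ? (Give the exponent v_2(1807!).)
v_2(1807!) = 1800

Legendre's formula: v_p(n!) = Σ_{k ≥ 1} ⌊n / p^k⌋. For p = 2, n = 1807, the terms are:
  ⌊1807/2^1⌋ = ⌊1807/2⌋ = 903
  ⌊1807/2^2⌋ = ⌊1807/4⌋ = 451
  ⌊1807/2^3⌋ = ⌊1807/8⌋ = 225
  ⌊1807/2^4⌋ = ⌊1807/16⌋ = 112
  ⌊1807/2^5⌋ = ⌊1807/32⌋ = 56
  ⌊1807/2^6⌋ = ⌊1807/64⌋ = 28
  ⌊1807/2^7⌋ = ⌊1807/128⌋ = 14
  ⌊1807/2^8⌋ = ⌊1807/256⌋ = 7
  ⌊1807/2^9⌋ = ⌊1807/512⌋ = 3
  ⌊1807/2^10⌋ = ⌊1807/1024⌋ = 1
(the next term ⌊1807/2^11⌋ = 0, terminating the sum). Summing: v_2(1807!) = 903 + 451 + 225 + 112 + 56 + 28 + 14 + 7 + 3 + 1 = 1800.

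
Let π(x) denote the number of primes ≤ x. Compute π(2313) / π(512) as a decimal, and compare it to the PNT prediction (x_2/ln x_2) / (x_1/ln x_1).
π(2313)/π(512) = 344/97 ≈ 3.5464;  PNT prediction ≈ 3.6381.

π(512) = 97 and π(2313) = 344, so π(2313)/π(512) ≈ 3.5464. The PNT-predicted ratio is (2313/ln(2313)) / (512/ln(512)) ≈ 3.6381. The two agree to within a few percent, as expected.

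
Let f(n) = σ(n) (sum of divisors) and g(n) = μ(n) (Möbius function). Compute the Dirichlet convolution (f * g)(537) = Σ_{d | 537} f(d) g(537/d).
(σ * μ)(537) = 537

Divisors of 537: [1, 3, 179, 537]. For each d | 537:
  d = 1: σ(1) · μ(537/1) = 1 · 1 = 1
  d = 3: σ(3) · μ(537/3) = 4 · -1 = -4
  d = 179: σ(179) · μ(537/179) = 180 · -1 = -180
  d = 537: σ(537) · μ(537/537) = 720 · 1 = 720
Summing: (σ * μ)(537) = 1 + -4 + -180 + 720 = 537.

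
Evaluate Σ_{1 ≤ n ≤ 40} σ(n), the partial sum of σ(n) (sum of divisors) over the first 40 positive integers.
Σ_{n ≤ 40} σ(n) = 1342

Compute σ(n) for each 1 ≤ n ≤ 40: σ(1) = 1, σ(2) = 3, σ(3) = 4, σ(4) = 7, σ(5) = 6, σ(6) = 12, σ(7) = 8, σ(8) = 15, σ(9) = 13, σ(10) = 18, σ(11) = 12, σ(12) = 28, σ(13) = 14, σ(14) = 24, σ(15) = 24, σ(16) = 31, σ(17) = 18, σ(18) = 39, σ(19) = 20, σ(20) = 42, σ(21) = 32, σ(22) = 36, σ(23) = 24, σ(24) = 60, σ(25) = 31, σ(26) = 42, σ(27) = 40, σ(28) = 56, σ(29) = 30, σ(30) = 72, σ(31) = 32, σ(32) = 63, σ(33) = 48, σ(34) = 54, σ(35) = 48, σ(36) = 91, σ(37) = 38, σ(38) = 60, σ(39) = 56, σ(40) = 90. Summing all 40 values: 1342. (Average order: Σ_{n ≤ x} σ(n) ~ (π²/12) x². For x = 40, (π²/12)·40² ≈ 1315.95.)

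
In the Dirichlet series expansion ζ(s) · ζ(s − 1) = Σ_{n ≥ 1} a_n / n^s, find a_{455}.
σ(455) = 672

In the product (Σ m^0/m^s)(Σ k / k^s) = Σ (Σ_{d | n} d) / n^s, the coefficient of 1/n^s is σ(n) = Σ_{d | n} d. For n = 455, divisors are [1, 5, 7, 13, 35, 65, 91, 455]; summing: σ(455) = 672.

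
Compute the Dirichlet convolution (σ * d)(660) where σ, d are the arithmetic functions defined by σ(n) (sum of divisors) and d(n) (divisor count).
(σ * d)(660) = 10752

Divisors of 660: [1, 2, 3, 4, 5, 6, 10, 11, 12, 15, 20, 22, 30, 33, 44, 55, 60, 66, 110, 132, 165, 220, 330, 660]. For each d | 660:
  d = 1: σ(1) · d(660/1) = 1 · 24 = 24
  d = 2: σ(2) · d(660/2) = 3 · 16 = 48
  d = 3: σ(3) · d(660/3) = 4 · 12 = 48
  d = 4: σ(4) · d(660/4) = 7 · 8 = 56
  d = 5: σ(5) · d(660/5) = 6 · 12 = 72
  d = 6: σ(6) · d(660/6) = 12 · 8 = 96
  d = 10: σ(10) · d(660/10) = 18 · 8 = 144
  d = 11: σ(11) · d(660/11) = 12 · 12 = 144
  d = 12: σ(12) · d(660/12) = 28 · 4 = 112
  d = 15: σ(15) · d(660/15) = 24 · 6 = 144
  d = 20: σ(20) · d(660/20) = 42 · 4 = 168
  d = 22: σ(22) · d(660/22) = 36 · 8 = 288
  d = 30: σ(30) · d(660/30) = 72 · 4 = 288
  d = 33: σ(33) · d(660/33) = 48 · 6 = 288
  d = 44: σ(44) · d(660/44) = 84 · 4 = 336
  d = 55: σ(55) · d(660/55) = 72 · 6 = 432
  d = 60: σ(60) · d(660/60) = 168 · 2 = 336
  d = 66: σ(66) · d(660/66) = 144 · 4 = 576
  d = 110: σ(110) · d(660/110) = 216 · 4 = 864
  d = 132: σ(132) · d(660/132) = 336 · 2 = 672
  d = 165: σ(165) · d(660/165) = 288 · 3 = 864
  d = 220: σ(220) · d(660/220) = 504 · 2 = 1008
  d = 330: σ(330) · d(660/330) = 864 · 2 = 1728
  d = 660: σ(660) · d(660/660) = 2016 · 1 = 2016
Summing: (σ * d)(660) = 24 + 48 + 48 + 56 + 72 + 96 + 144 + 144 + 112 + 144 + 168 + 288 + 288 + 288 + 336 + 432 + 336 + 576 + 864 + 672 + 864 + 1008 + 1728 + 2016 = 10752.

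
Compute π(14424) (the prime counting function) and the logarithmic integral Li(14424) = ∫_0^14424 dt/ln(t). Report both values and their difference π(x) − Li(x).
π(14424) = 1691;  Li(14424) ≈ 1716.60;  π(x) − Li(x) ≈ -25.60.

Direct count of primes ≤ 14424 gives π(14424) = 1691. Numerical evaluation of the logarithmic integral gives Li(14424) ≈ 1716.60. The difference π(x) − Li(x) ≈ -25.60 is typically negative for small/moderate x (Li(x) overestimates), though Littlewood's theorem shows this sign changes infinitely often.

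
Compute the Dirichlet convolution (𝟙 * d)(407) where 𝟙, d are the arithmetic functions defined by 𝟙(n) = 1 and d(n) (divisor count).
(𝟙 * d)(407) = 9

Divisors of 407: [1, 11, 37, 407]. For each d | 407:
  d = 1: 𝟙(1) · d(407/1) = 1 · 4 = 4
  d = 11: 𝟙(11) · d(407/11) = 1 · 2 = 2
  d = 37: 𝟙(37) · d(407/37) = 1 · 2 = 2
  d = 407: 𝟙(407) · d(407/407) = 1 · 1 = 1
Summing: (𝟙 * d)(407) = 4 + 2 + 2 + 1 = 9.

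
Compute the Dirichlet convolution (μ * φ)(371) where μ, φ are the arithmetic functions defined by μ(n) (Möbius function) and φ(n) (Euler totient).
(μ * φ)(371) = 255

Divisors of 371: [1, 7, 53, 371]. For each d | 371:
  d = 1: μ(1) · φ(371/1) = 1 · 312 = 312
  d = 7: μ(7) · φ(371/7) = -1 · 52 = -52
  d = 53: μ(53) · φ(371/53) = -1 · 6 = -6
  d = 371: μ(371) · φ(371/371) = 1 · 1 = 1
Summing: (μ * φ)(371) = 312 + -52 + -6 + 1 = 255.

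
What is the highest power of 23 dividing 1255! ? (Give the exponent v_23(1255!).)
v_23(1255!) = 56

Legendre's formula: v_p(n!) = Σ_{k ≥ 1} ⌊n / p^k⌋. For p = 23, n = 1255, the terms are:
  ⌊1255/23^1⌋ = ⌊1255/23⌋ = 54
  ⌊1255/23^2⌋ = ⌊1255/529⌋ = 2
(the next term ⌊1255/23^3⌋ = 0, terminating the sum). Summing: v_23(1255!) = 54 + 2 = 56.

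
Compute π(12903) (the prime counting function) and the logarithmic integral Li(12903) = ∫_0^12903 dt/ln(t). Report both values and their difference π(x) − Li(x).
π(12903) = 1535;  Li(12903) ≈ 1556.86;  π(x) − Li(x) ≈ -21.86.

Direct count of primes ≤ 12903 gives π(12903) = 1535. Numerical evaluation of the logarithmic integral gives Li(12903) ≈ 1556.86. The difference π(x) − Li(x) ≈ -21.86 is typically negative for small/moderate x (Li(x) overestimates), though Littlewood's theorem shows this sign changes infinitely often.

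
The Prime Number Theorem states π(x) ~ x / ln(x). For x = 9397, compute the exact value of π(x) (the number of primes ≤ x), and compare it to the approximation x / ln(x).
π(9397) = 1162;  x/ln(x) ≈ 1027.20;  relative error ≈ 11.60%.

Directly count primes up to 9397: π(9397) = 1162. The PNT approximation gives 9397/ln(9397) ≈ 9397/9.14815 ≈ 1027.20. Relative error (π(x) − x/ln(x)) / π(x) ≈ 11.60%; the approximation is known to undercount slightly (Li(x) is a better estimate).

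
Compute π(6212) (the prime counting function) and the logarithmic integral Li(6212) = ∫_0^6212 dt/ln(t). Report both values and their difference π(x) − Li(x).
π(6212) = 808;  Li(6212) ≈ 824.73;  π(x) − Li(x) ≈ -16.73.

Direct count of primes ≤ 6212 gives π(6212) = 808. Numerical evaluation of the logarithmic integral gives Li(6212) ≈ 824.73. The difference π(x) − Li(x) ≈ -16.73 is typically negative for small/moderate x (Li(x) overestimates), though Littlewood's theorem shows this sign changes infinitely often.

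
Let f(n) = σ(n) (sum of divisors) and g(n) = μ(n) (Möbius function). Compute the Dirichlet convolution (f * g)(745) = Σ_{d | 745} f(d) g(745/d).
(σ * μ)(745) = 745

Divisors of 745: [1, 5, 149, 745]. For each d | 745:
  d = 1: σ(1) · μ(745/1) = 1 · 1 = 1
  d = 5: σ(5) · μ(745/5) = 6 · -1 = -6
  d = 149: σ(149) · μ(745/149) = 150 · -1 = -150
  d = 745: σ(745) · μ(745/745) = 900 · 1 = 900
Summing: (σ * μ)(745) = 1 + -6 + -150 + 900 = 745.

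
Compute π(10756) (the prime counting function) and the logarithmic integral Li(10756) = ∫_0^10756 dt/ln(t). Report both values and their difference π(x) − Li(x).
π(10756) = 1311;  Li(10756) ≈ 1327.89;  π(x) − Li(x) ≈ -16.89.

Direct count of primes ≤ 10756 gives π(10756) = 1311. Numerical evaluation of the logarithmic integral gives Li(10756) ≈ 1327.89. The difference π(x) − Li(x) ≈ -16.89 is typically negative for small/moderate x (Li(x) overestimates), though Littlewood's theorem shows this sign changes infinitely often.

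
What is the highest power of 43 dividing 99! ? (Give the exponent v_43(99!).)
v_43(99!) = 2

Legendre's formula: v_p(n!) = Σ_{k ≥ 1} ⌊n / p^k⌋. For p = 43, n = 99, the terms are:
  ⌊99/43^1⌋ = ⌊99/43⌋ = 2
(the next term ⌊99/43^2⌋ = 0, terminating the sum). Summing: v_43(99!) = 2 = 2.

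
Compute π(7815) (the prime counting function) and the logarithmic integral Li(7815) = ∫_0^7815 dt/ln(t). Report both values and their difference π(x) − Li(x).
π(7815) = 987;  Li(7815) ≈ 1005.80;  π(x) − Li(x) ≈ -18.80.

Direct count of primes ≤ 7815 gives π(7815) = 987. Numerical evaluation of the logarithmic integral gives Li(7815) ≈ 1005.80. The difference π(x) − Li(x) ≈ -18.80 is typically negative for small/moderate x (Li(x) overestimates), though Littlewood's theorem shows this sign changes infinitely often.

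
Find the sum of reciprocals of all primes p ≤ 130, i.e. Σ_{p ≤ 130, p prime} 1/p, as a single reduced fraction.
Σ 1/p = 7457575819106455685806801283735357697478405891621/4014476939333036189094441199026045136645885247730

π(130) = 31, so the primes ≤ 130 are [2, 3, 5, 7, 11, 13, 17, 19, 23, 29, 31, 37, 41, 43, 47, 53, 59, 61, 67, 71, 73, 79, 83, 89, 97, 101, 103, 107, 109, 113, 127]. Summing 1/p over these primes: 7457575819106455685806801283735357697478405891621/4014476939333036189094441199026045136645885247730 ≈ 1.8577. Mertens estimate ln ln(130) + 0.2615 ≈ 1.8441.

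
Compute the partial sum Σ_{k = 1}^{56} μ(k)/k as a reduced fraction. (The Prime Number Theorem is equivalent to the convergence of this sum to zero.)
Σ μ(k)/k = -17255220085293371/10863052825730014910

Values of μ(k) for 1 ≤ k ≤ 56: μ(1) = 1, μ(2) = -1, μ(3) = -1, μ(5) = -1, μ(6) = 1, μ(7) = -1, μ(10) = 1, μ(11) = -1, μ(13) = -1, μ(14) = 1, μ(15) = 1, μ(17) = -1, μ(19) = -1, μ(21) = 1, μ(22) = 1, μ(23) = -1, μ(26) = 1, μ(29) = -1, μ(30) = -1, μ(31) = -1, μ(33) = 1, μ(34) = 1, μ(35) = 1, μ(37) = -1, μ(38) = 1, μ(39) = 1, μ(41) = -1, μ(42) = -1, μ(43) = -1, μ(46) = 1, μ(47) = -1, μ(51) = 1, μ(53) = -1, μ(55) = 1, with μ = 0 on non-squarefree integers. Summing μ(k)/k for k where μ(k) ≠ 0 gives -17255220085293371/10863052825730014910 ≈ -0.0016. (PNT ⟺ this sum → 0 as n → ∞.)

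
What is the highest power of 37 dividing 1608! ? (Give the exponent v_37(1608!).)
v_37(1608!) = 44

Legendre's formula: v_p(n!) = Σ_{k ≥ 1} ⌊n / p^k⌋. For p = 37, n = 1608, the terms are:
  ⌊1608/37^1⌋ = ⌊1608/37⌋ = 43
  ⌊1608/37^2⌋ = ⌊1608/1369⌋ = 1
(the next term ⌊1608/37^3⌋ = 0, terminating the sum). Summing: v_37(1608!) = 43 + 1 = 44.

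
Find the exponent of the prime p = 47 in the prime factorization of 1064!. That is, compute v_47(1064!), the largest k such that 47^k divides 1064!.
v_47(1064!) = 22

Legendre's formula: v_p(n!) = Σ_{k ≥ 1} ⌊n / p^k⌋. For p = 47, n = 1064, the terms are:
  ⌊1064/47^1⌋ = ⌊1064/47⌋ = 22
(the next term ⌊1064/47^2⌋ = 0, terminating the sum). Summing: v_47(1064!) = 22 = 22.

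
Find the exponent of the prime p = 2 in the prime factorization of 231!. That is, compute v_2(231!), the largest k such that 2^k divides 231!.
v_2(231!) = 225

Legendre's formula: v_p(n!) = Σ_{k ≥ 1} ⌊n / p^k⌋. For p = 2, n = 231, the terms are:
  ⌊231/2^1⌋ = ⌊231/2⌋ = 115
  ⌊231/2^2⌋ = ⌊231/4⌋ = 57
  ⌊231/2^3⌋ = ⌊231/8⌋ = 28
  ⌊231/2^4⌋ = ⌊231/16⌋ = 14
  ⌊231/2^5⌋ = ⌊231/32⌋ = 7
  ⌊231/2^6⌋ = ⌊231/64⌋ = 3
  ⌊231/2^7⌋ = ⌊231/128⌋ = 1
(the next term ⌊231/2^8⌋ = 0, terminating the sum). Summing: v_2(231!) = 115 + 57 + 28 + 14 + 7 + 3 + 1 = 225.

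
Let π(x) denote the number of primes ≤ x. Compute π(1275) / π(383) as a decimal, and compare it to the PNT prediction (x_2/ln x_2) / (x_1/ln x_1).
π(1275)/π(383) = 205/76 ≈ 2.6974;  PNT prediction ≈ 2.7691.

π(383) = 76 and π(1275) = 205, so π(1275)/π(383) ≈ 2.6974. The PNT-predicted ratio is (1275/ln(1275)) / (383/ln(383)) ≈ 2.7691. The two agree to within a few percent, as expected.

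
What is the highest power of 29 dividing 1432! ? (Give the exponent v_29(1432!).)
v_29(1432!) = 50

Legendre's formula: v_p(n!) = Σ_{k ≥ 1} ⌊n / p^k⌋. For p = 29, n = 1432, the terms are:
  ⌊1432/29^1⌋ = ⌊1432/29⌋ = 49
  ⌊1432/29^2⌋ = ⌊1432/841⌋ = 1
(the next term ⌊1432/29^3⌋ = 0, terminating the sum). Summing: v_29(1432!) = 49 + 1 = 50.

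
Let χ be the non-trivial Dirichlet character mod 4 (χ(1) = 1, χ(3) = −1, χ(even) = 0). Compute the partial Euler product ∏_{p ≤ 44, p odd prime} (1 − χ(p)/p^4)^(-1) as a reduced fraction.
∏ = 86895436242675250318069981336761703653427013/87866829265048200003921257481906011724840960

The odd primes p ≤ 44 are [3, 5, 7, 11, 13, 17, 19, 23, 29, 31, 37, 41, 43]. For each, χ(p) = 1 if p ≡ 1 mod 4, χ(p) = −1 if p ≡ 3 mod 4. Taking (1 − χ(p)/p^4)^(-1) = p^4/(p^4 − χ(p)): (1 − (-1)/3^4)^(-1) · (1 − (1)/5^4)^(-1) · (1 − (-1)/7^4)^(-1) · (1 − (-1)/11^4)^(-1) · (1 − (1)/13^4)^(-1) · (1 − (1)/17^4)^(-1) · (1 − (-1)/19^4)^(-1) · (1 − (-1)/23^4)^(-1) · (1 − (1)/29^4)^(-1) · (1 − (-1)/31^4)^(-1) · (1 − (1)/37^4)^(-1) · (1 − (1)/41^4)^(-1) · (1 − (-1)/43^4)^(-1) = 86895436242675250318069981336761703653427013/87866829265048200003921257481906011724840960.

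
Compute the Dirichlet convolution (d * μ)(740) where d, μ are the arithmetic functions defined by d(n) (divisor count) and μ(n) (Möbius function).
(d * μ)(740) = 1

Divisors of 740: [1, 2, 4, 5, 10, 20, 37, 74, 148, 185, 370, 740]. For each d | 740:
  d = 1: d(1) · μ(740/1) = 1 · 0 = 0
  d = 2: d(2) · μ(740/2) = 2 · -1 = -2
  d = 4: d(4) · μ(740/4) = 3 · 1 = 3
  d = 5: d(5) · μ(740/5) = 2 · 0 = 0
  d = 10: d(10) · μ(740/10) = 4 · 1 = 4
  d = 20: d(20) · μ(740/20) = 6 · -1 = -6
  d = 37: d(37) · μ(740/37) = 2 · 0 = 0
  d = 74: d(74) · μ(740/74) = 4 · 1 = 4
  d = 148: d(148) · μ(740/148) = 6 · -1 = -6
  d = 185: d(185) · μ(740/185) = 4 · 0 = 0
  d = 370: d(370) · μ(740/370) = 8 · -1 = -8
  d = 740: d(740) · μ(740/740) = 12 · 1 = 12
Summing: (d * μ)(740) = 0 + -2 + 3 + 0 + 4 + -6 + 0 + 4 + -6 + 0 + -8 + 12 = 1.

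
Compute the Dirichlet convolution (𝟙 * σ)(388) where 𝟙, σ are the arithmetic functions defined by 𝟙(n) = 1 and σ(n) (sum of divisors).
(𝟙 * σ)(388) = 1089

Divisors of 388: [1, 2, 4, 97, 194, 388]. For each d | 388:
  d = 1: 𝟙(1) · σ(388/1) = 1 · 686 = 686
  d = 2: 𝟙(2) · σ(388/2) = 1 · 294 = 294
  d = 4: 𝟙(4) · σ(388/4) = 1 · 98 = 98
  d = 97: 𝟙(97) · σ(388/97) = 1 · 7 = 7
  d = 194: 𝟙(194) · σ(388/194) = 1 · 3 = 3
  d = 388: 𝟙(388) · σ(388/388) = 1 · 1 = 1
Summing: (𝟙 * σ)(388) = 686 + 294 + 98 + 7 + 3 + 1 = 1089.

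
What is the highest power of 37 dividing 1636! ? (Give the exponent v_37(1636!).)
v_37(1636!) = 45

Legendre's formula: v_p(n!) = Σ_{k ≥ 1} ⌊n / p^k⌋. For p = 37, n = 1636, the terms are:
  ⌊1636/37^1⌋ = ⌊1636/37⌋ = 44
  ⌊1636/37^2⌋ = ⌊1636/1369⌋ = 1
(the next term ⌊1636/37^3⌋ = 0, terminating the sum). Summing: v_37(1636!) = 44 + 1 = 45.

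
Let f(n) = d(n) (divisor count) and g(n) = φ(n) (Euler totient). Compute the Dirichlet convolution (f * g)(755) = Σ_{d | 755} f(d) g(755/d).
(d * φ)(755) = 912

Divisors of 755: [1, 5, 151, 755]. For each d | 755:
  d = 1: d(1) · φ(755/1) = 1 · 600 = 600
  d = 5: d(5) · φ(755/5) = 2 · 150 = 300
  d = 151: d(151) · φ(755/151) = 2 · 4 = 8
  d = 755: d(755) · φ(755/755) = 4 · 1 = 4
Summing: (d * φ)(755) = 600 + 300 + 8 + 4 = 912.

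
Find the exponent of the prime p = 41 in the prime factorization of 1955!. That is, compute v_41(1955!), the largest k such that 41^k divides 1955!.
v_41(1955!) = 48

Legendre's formula: v_p(n!) = Σ_{k ≥ 1} ⌊n / p^k⌋. For p = 41, n = 1955, the terms are:
  ⌊1955/41^1⌋ = ⌊1955/41⌋ = 47
  ⌊1955/41^2⌋ = ⌊1955/1681⌋ = 1
(the next term ⌊1955/41^3⌋ = 0, terminating the sum). Summing: v_41(1955!) = 47 + 1 = 48.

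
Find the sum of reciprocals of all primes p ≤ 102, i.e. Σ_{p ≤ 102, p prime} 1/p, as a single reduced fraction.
Σ 1/p = 422113843906354093775418512493046577809/232862364358497360900063316880507363070

π(102) = 26, so the primes ≤ 102 are [2, 3, 5, 7, 11, 13, 17, 19, 23, 29, 31, 37, 41, 43, 47, 53, 59, 61, 67, 71, 73, 79, 83, 89, 97, 101]. Summing 1/p over these primes: 422113843906354093775418512493046577809/232862364358497360900063316880507363070 ≈ 1.8127. Mertens estimate ln ln(102) + 0.2615 ≈ 1.7930.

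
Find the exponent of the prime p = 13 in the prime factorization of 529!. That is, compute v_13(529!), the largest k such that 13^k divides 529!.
v_13(529!) = 43

Legendre's formula: v_p(n!) = Σ_{k ≥ 1} ⌊n / p^k⌋. For p = 13, n = 529, the terms are:
  ⌊529/13^1⌋ = ⌊529/13⌋ = 40
  ⌊529/13^2⌋ = ⌊529/169⌋ = 3
(the next term ⌊529/13^3⌋ = 0, terminating the sum). Summing: v_13(529!) = 40 + 3 = 43.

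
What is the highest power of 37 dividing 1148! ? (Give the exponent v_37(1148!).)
v_37(1148!) = 31

Legendre's formula: v_p(n!) = Σ_{k ≥ 1} ⌊n / p^k⌋. For p = 37, n = 1148, the terms are:
  ⌊1148/37^1⌋ = ⌊1148/37⌋ = 31
(the next term ⌊1148/37^2⌋ = 0, terminating the sum). Summing: v_37(1148!) = 31 = 31.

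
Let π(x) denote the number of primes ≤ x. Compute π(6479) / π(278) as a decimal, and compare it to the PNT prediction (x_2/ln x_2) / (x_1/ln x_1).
π(6479)/π(278) = 840/59 ≈ 14.2373;  PNT prediction ≈ 14.9443.

π(278) = 59 and π(6479) = 840, so π(6479)/π(278) ≈ 14.2373. The PNT-predicted ratio is (6479/ln(6479)) / (278/ln(278)) ≈ 14.9443. The two agree to within a few percent, as expected.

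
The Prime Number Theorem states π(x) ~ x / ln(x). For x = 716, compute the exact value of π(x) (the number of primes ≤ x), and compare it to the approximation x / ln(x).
π(716) = 127;  x/ln(x) ≈ 108.92;  relative error ≈ 14.24%.

Directly count primes up to 716: π(716) = 127. The PNT approximation gives 716/ln(716) ≈ 716/6.57368 ≈ 108.92. Relative error (π(x) − x/ln(x)) / π(x) ≈ 14.24%; the approximation is known to undercount slightly (Li(x) is a better estimate).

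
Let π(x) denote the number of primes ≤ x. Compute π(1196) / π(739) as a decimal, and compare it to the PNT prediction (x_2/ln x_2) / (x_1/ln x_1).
π(1196)/π(739) = 196/131 ≈ 1.4962;  PNT prediction ≈ 1.5085.

π(739) = 131 and π(1196) = 196, so π(1196)/π(739) ≈ 1.4962. The PNT-predicted ratio is (1196/ln(1196)) / (739/ln(739)) ≈ 1.5085. The two agree to within a few percent, as expected.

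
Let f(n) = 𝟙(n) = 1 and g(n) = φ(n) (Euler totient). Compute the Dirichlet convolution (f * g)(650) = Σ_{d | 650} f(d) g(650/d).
(𝟙 * φ)(650) = 650

Divisors of 650: [1, 2, 5, 10, 13, 25, 26, 50, 65, 130, 325, 650]. For each d | 650:
  d = 1: 𝟙(1) · φ(650/1) = 1 · 240 = 240
  d = 2: 𝟙(2) · φ(650/2) = 1 · 240 = 240
  d = 5: 𝟙(5) · φ(650/5) = 1 · 48 = 48
  d = 10: 𝟙(10) · φ(650/10) = 1 · 48 = 48
  d = 13: 𝟙(13) · φ(650/13) = 1 · 20 = 20
  d = 25: 𝟙(25) · φ(650/25) = 1 · 12 = 12
  d = 26: 𝟙(26) · φ(650/26) = 1 · 20 = 20
  d = 50: 𝟙(50) · φ(650/50) = 1 · 12 = 12
  d = 65: 𝟙(65) · φ(650/65) = 1 · 4 = 4
  d = 130: 𝟙(130) · φ(650/130) = 1 · 4 = 4
  d = 325: 𝟙(325) · φ(650/325) = 1 · 1 = 1
  d = 650: 𝟙(650) · φ(650/650) = 1 · 1 = 1
Summing: (𝟙 * φ)(650) = 240 + 240 + 48 + 48 + 20 + 12 + 20 + 12 + 4 + 4 + 1 + 1 = 650.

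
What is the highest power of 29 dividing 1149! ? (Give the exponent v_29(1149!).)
v_29(1149!) = 40

Legendre's formula: v_p(n!) = Σ_{k ≥ 1} ⌊n / p^k⌋. For p = 29, n = 1149, the terms are:
  ⌊1149/29^1⌋ = ⌊1149/29⌋ = 39
  ⌊1149/29^2⌋ = ⌊1149/841⌋ = 1
(the next term ⌊1149/29^3⌋ = 0, terminating the sum). Summing: v_29(1149!) = 39 + 1 = 40.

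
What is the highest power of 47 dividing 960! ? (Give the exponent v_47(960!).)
v_47(960!) = 20

Legendre's formula: v_p(n!) = Σ_{k ≥ 1} ⌊n / p^k⌋. For p = 47, n = 960, the terms are:
  ⌊960/47^1⌋ = ⌊960/47⌋ = 20
(the next term ⌊960/47^2⌋ = 0, terminating the sum). Summing: v_47(960!) = 20 = 20.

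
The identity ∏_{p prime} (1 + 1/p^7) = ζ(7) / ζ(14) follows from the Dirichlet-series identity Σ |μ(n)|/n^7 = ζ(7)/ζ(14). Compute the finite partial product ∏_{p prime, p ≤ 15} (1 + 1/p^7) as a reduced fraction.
∏ = 131129952026000311359081292/130052142598591679794453125

The primes p ≤ 15 are [2, 3, 5, 7, 11, 13]. For each, (1 + 1/p^7) = (p^7 + 1)/p^7. Multiplying these fractions over p ∈ [2, 3, 5, 7, 11, 13] gives 131129952026000311359081292/130052142598591679794453125. (In the limit P → ∞ this tends to ζ(7)/ζ(14).)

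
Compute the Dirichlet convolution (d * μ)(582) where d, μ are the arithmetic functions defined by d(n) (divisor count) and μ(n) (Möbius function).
(d * μ)(582) = 1

Divisors of 582: [1, 2, 3, 6, 97, 194, 291, 582]. For each d | 582:
  d = 1: d(1) · μ(582/1) = 1 · -1 = -1
  d = 2: d(2) · μ(582/2) = 2 · 1 = 2
  d = 3: d(3) · μ(582/3) = 2 · 1 = 2
  d = 6: d(6) · μ(582/6) = 4 · -1 = -4
  d = 97: d(97) · μ(582/97) = 2 · 1 = 2
  d = 194: d(194) · μ(582/194) = 4 · -1 = -4
  d = 291: d(291) · μ(582/291) = 4 · -1 = -4
  d = 582: d(582) · μ(582/582) = 8 · 1 = 8
Summing: (d * μ)(582) = -1 + 2 + 2 + -4 + 2 + -4 + -4 + 8 = 1.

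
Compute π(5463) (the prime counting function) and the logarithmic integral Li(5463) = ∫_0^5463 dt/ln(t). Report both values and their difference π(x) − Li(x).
π(5463) = 721;  Li(5463) ≈ 738.36;  π(x) − Li(x) ≈ -17.36.

Direct count of primes ≤ 5463 gives π(5463) = 721. Numerical evaluation of the logarithmic integral gives Li(5463) ≈ 738.36. The difference π(x) − Li(x) ≈ -17.36 is typically negative for small/moderate x (Li(x) overestimates), though Littlewood's theorem shows this sign changes infinitely often.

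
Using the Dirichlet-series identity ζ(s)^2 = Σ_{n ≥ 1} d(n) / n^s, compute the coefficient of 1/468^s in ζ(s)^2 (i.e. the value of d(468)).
d(468) = 18

ζ(s)^2 = (Σ 1/m^s)(Σ 1/k^s). The coefficient of 1/n^s in the product is the number of ordered pairs (m, k) with mk = n, which equals d(n). For n = 468, divisors are [1, 2, 3, 4, 6, 9, 12, 13, 18, 26, 36, 39, 52, 78, 117, 156, 234, 468], so d(468) = 18.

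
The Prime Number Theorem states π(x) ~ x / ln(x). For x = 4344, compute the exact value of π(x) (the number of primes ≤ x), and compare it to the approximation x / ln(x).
π(4344) = 593;  x/ln(x) ≈ 518.59;  relative error ≈ 12.55%.

Directly count primes up to 4344: π(4344) = 593. The PNT approximation gives 4344/ln(4344) ≈ 4344/8.37655 ≈ 518.59. Relative error (π(x) − x/ln(x)) / π(x) ≈ 12.55%; the approximation is known to undercount slightly (Li(x) is a better estimate).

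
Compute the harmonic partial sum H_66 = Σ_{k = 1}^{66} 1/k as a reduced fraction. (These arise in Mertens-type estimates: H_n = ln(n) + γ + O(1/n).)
H_66 = 209060999005535159677640233/43787662374178602500420800

Direct summation: H_66 = 1 + 1/2 + ... + 1/66. The least common denominator is lcm(1, ..., 66) = 1182266884102822267511361600; over this denominator the numerator is 1182266884102822267511361600 + 591133442051411133755680800 + 394088961367607422503787200 + 295566721025705566877840400 + 236453376820564453502272320 + 197044480683803711251893600 + 168895269157546038215908800 + 147783360512852783438920200 + 131362987122535807501262400 + 118226688410282226751136160 + 107478807645711115228305600 + 98522240341901855625946800 + 90943606469447866731643200 + 84447634578773019107954400 + 78817792273521484500757440 + 73891680256426391719460100 + 69545110829577780441844800 + 65681493561267903750631200 + 62224572847516961447966400 + 59113344205141113375568080 + 56298423052515346071969600 + 53739403822855557614152800 + 51402908004470533370059200 + 49261120170950927812973400 + 47290675364112890700454464 + 45471803234723933365821600 + 43787662374178602500420800 + 42223817289386509553977200 + 40767823589752491983150400 + 39408896136760742250378720 + 38137641422671686048753600 + 36945840128213195859730050 + 35826269215237038409435200 + 34772555414788890220922400 + 33779053831509207643181760 + 32840746780633951875315600 + 31953159029806007230036800 + 31112286423758480723983200 + 30314535489815955577214400 + 29556672102570556687784040 + 28835777661044445549057600 + 28149211526257673035984800 + 27494578700065634128171200 + 26869701911427778807076400 + 26272597424507161500252480 + 25701454002235266685029600 + 25154614555379197181092800 + 24630560085475463906486700 + 24127895593935148316558400 + 23645337682056445350227232 + 23181703609859260147281600 + 22735901617361966682910800 + 22306922341562684292667200 + 21893831187089301250210400 + 21495761529142223045661120 + 21111908644693254776988600 + 20741524282505653815988800 + 20383911794876245991575200 + 20038421764454614703582400 + 19704448068380371125189360 + 19381424329554463401825600 + 19068820711335843024376800 + 18766141017505115357323200 + 18472920064106597929865025 + 18188721293889573346328640 + 17913134607618519204717600 = 5644646973149449311296286291, so H_66 = 5644646973149449311296286291/1182266884102822267511361600; reducing by gcd(5644646973149449311296286291, 1182266884102822267511361600) = 27 gives 209060999005535159677640233/43787662374178602500420800 ≈ 4.77443. (The PNT-adjacent estimate ln(66) + γ ≈ 4.76687 matches within O(1/n).)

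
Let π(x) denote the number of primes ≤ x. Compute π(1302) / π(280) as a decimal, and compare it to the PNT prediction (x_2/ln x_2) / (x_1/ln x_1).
π(1302)/π(280) = 212/59 ≈ 3.5932;  PNT prediction ≈ 3.6535.

π(280) = 59 and π(1302) = 212, so π(1302)/π(280) ≈ 3.5932. The PNT-predicted ratio is (1302/ln(1302)) / (280/ln(280)) ≈ 3.6535. The two agree to within a few percent, as expected.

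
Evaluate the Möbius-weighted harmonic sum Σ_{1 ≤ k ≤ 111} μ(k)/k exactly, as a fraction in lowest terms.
Σ μ(k)/k = -678316192822146162262092815134314936522301/39962142402550705168325165981723972810713890

Values of μ(k) for 1 ≤ k ≤ 111: μ(1) = 1, μ(2) = -1, μ(3) = -1, μ(5) = -1, μ(6) = 1, μ(7) = -1, μ(10) = 1, μ(11) = -1, μ(13) = -1, μ(14) = 1, μ(15) = 1, μ(17) = -1, μ(19) = -1, μ(21) = 1, μ(22) = 1, μ(23) = -1, μ(26) = 1, μ(29) = -1, μ(30) = -1, μ(31) = -1, μ(33) = 1, μ(34) = 1, μ(35) = 1, μ(37) = -1, μ(38) = 1, μ(39) = 1, μ(41) = -1, μ(42) = -1, μ(43) = -1, μ(46) = 1, μ(47) = -1, μ(51) = 1, μ(53) = -1, μ(55) = 1, μ(57) = 1, μ(58) = 1, μ(59) = -1, μ(61) = -1, μ(62) = 1, μ(65) = 1, μ(66) = -1, μ(67) = -1, μ(69) = 1, μ(70) = -1, μ(71) = -1, μ(73) = -1, μ(74) = 1, μ(77) = 1, μ(78) = -1, μ(79) = -1, μ(82) = 1, μ(83) = -1, μ(85) = 1, μ(86) = 1, μ(87) = 1, μ(89) = -1, μ(91) = 1, μ(93) = 1, μ(94) = 1, μ(95) = 1, μ(97) = -1, μ(101) = -1, μ(102) = -1, μ(103) = -1, μ(105) = -1, μ(106) = 1, μ(107) = -1, μ(109) = -1, μ(110) = -1, μ(111) = 1, with μ = 0 on non-squarefree integers. Summing μ(k)/k for k where μ(k) ≠ 0 gives -678316192822146162262092815134314936522301/39962142402550705168325165981723972810713890 ≈ -0.0170. (PNT ⟺ this sum → 0 as n → ∞.)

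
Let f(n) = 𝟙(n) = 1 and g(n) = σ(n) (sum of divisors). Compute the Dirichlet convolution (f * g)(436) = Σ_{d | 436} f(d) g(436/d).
(𝟙 * σ)(436) = 1221

Divisors of 436: [1, 2, 4, 109, 218, 436]. For each d | 436:
  d = 1: 𝟙(1) · σ(436/1) = 1 · 770 = 770
  d = 2: 𝟙(2) · σ(436/2) = 1 · 330 = 330
  d = 4: 𝟙(4) · σ(436/4) = 1 · 110 = 110
  d = 109: 𝟙(109) · σ(436/109) = 1 · 7 = 7
  d = 218: 𝟙(218) · σ(436/218) = 1 · 3 = 3
  d = 436: 𝟙(436) · σ(436/436) = 1 · 1 = 1
Summing: (𝟙 * σ)(436) = 770 + 330 + 110 + 7 + 3 + 1 = 1221.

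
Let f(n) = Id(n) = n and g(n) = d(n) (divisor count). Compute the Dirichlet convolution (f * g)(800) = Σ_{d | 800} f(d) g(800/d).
(Id * d)(800) = 4560

Divisors of 800: [1, 2, 4, 5, 8, 10, 16, 20, 25, 32, 40, 50, 80, 100, 160, 200, 400, 800]. For each d | 800:
  d = 1: Id(1) · d(800/1) = 1 · 18 = 18
  d = 2: Id(2) · d(800/2) = 2 · 15 = 30
  d = 4: Id(4) · d(800/4) = 4 · 12 = 48
  d = 5: Id(5) · d(800/5) = 5 · 12 = 60
  d = 8: Id(8) · d(800/8) = 8 · 9 = 72
  d = 10: Id(10) · d(800/10) = 10 · 10 = 100
  d = 16: Id(16) · d(800/16) = 16 · 6 = 96
  d = 20: Id(20) · d(800/20) = 20 · 8 = 160
  d = 25: Id(25) · d(800/25) = 25 · 6 = 150
  d = 32: Id(32) · d(800/32) = 32 · 3 = 96
  d = 40: Id(40) · d(800/40) = 40 · 6 = 240
  d = 50: Id(50) · d(800/50) = 50 · 5 = 250
  d = 80: Id(80) · d(800/80) = 80 · 4 = 320
  d = 100: Id(100) · d(800/100) = 100 · 4 = 400
  d = 160: Id(160) · d(800/160) = 160 · 2 = 320
  d = 200: Id(200) · d(800/200) = 200 · 3 = 600
  d = 400: Id(400) · d(800/400) = 400 · 2 = 800
  d = 800: Id(800) · d(800/800) = 800 · 1 = 800
Summing: (Id * d)(800) = 18 + 30 + 48 + 60 + 72 + 100 + 96 + 160 + 150 + 96 + 240 + 250 + 320 + 400 + 320 + 600 + 800 + 800 = 4560.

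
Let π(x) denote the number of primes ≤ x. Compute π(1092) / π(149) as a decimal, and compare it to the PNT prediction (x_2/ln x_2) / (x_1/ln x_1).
π(1092)/π(149) = 182/35 ≈ 5.2000;  PNT prediction ≈ 5.2422.

π(149) = 35 and π(1092) = 182, so π(1092)/π(149) ≈ 5.2000. The PNT-predicted ratio is (1092/ln(1092)) / (149/ln(149)) ≈ 5.2422. The two agree to within a few percent, as expected.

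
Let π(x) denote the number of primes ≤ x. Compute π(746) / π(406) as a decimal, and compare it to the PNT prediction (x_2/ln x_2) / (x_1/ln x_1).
π(746)/π(406) = 132/79 ≈ 1.6709;  PNT prediction ≈ 1.6684.

π(406) = 79 and π(746) = 132, so π(746)/π(406) ≈ 1.6709. The PNT-predicted ratio is (746/ln(746)) / (406/ln(406)) ≈ 1.6684. The two agree to within a few percent, as expected.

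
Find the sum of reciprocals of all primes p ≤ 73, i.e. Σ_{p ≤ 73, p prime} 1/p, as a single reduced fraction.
Σ 1/p = 71544353681891529224514036059/40729680599249024150621323470

π(73) = 21, so the primes ≤ 73 are [2, 3, 5, 7, 11, 13, 17, 19, 23, 29, 31, 37, 41, 43, 47, 53, 59, 61, 67, 71, 73]. Summing 1/p over these primes: 71544353681891529224514036059/40729680599249024150621323470 ≈ 1.7566. Mertens estimate ln ln(73) + 0.2615 ≈ 1.7179.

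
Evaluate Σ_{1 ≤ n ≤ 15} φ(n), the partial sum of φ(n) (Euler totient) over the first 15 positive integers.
Σ_{n ≤ 15} φ(n) = 72

Compute φ(n) for each 1 ≤ n ≤ 15: φ(1) = 1, φ(2) = 1, φ(3) = 2, φ(4) = 2, φ(5) = 4, φ(6) = 2, φ(7) = 6, φ(8) = 4, φ(9) = 6, φ(10) = 4, φ(11) = 10, φ(12) = 4, φ(13) = 12, φ(14) = 6, φ(15) = 8. Summing all 15 values: 72. (Average order: Σ_{n ≤ x} φ(n) ~ (3/π²) x². For x = 15, (3/π²)·15² ≈ 68.39.)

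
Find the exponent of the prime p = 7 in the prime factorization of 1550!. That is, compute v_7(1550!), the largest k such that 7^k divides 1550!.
v_7(1550!) = 256

Legendre's formula: v_p(n!) = Σ_{k ≥ 1} ⌊n / p^k⌋. For p = 7, n = 1550, the terms are:
  ⌊1550/7^1⌋ = ⌊1550/7⌋ = 221
  ⌊1550/7^2⌋ = ⌊1550/49⌋ = 31
  ⌊1550/7^3⌋ = ⌊1550/343⌋ = 4
(the next term ⌊1550/7^4⌋ = 0, terminating the sum). Summing: v_7(1550!) = 221 + 31 + 4 = 256.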